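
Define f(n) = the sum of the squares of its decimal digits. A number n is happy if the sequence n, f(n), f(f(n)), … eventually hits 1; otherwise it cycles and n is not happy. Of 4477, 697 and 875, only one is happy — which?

4477

4477: 4477 → 130 → 10 → 1  — reaches 1 (happy)
697: 697 → 166 → 73 → 58 → 89 → 145 → 42 → 20 → 4 → 16 → 37 → 58  — repeats 58 (not happy)
875: 875 → 138 → 74 → 65 → 61 → 37 → 58 → 89 → 145 → 42 → 20 → 4 → 16 → 37  — repeats 37 (not happy)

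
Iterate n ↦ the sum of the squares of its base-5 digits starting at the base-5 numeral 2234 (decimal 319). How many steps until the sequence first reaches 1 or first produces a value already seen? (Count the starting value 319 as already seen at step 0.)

319 = (2,2,3,4)_5 → 2² + 2² + 3² + 4² = 33
33 = (1,1,3)_5 → 1² + 1² + 3² = 11
11 = (2,1)_5 → 2² + 1² = 5
5 = (1,0)_5 → 1² + 0² = 1  — reached 1.
That took 4 steps.

4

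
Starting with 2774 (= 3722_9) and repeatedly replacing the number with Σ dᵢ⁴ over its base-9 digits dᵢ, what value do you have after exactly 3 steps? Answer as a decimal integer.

2774 = (3,7,2,2)_9 → 3⁴ + 7⁴ + 2⁴ + 2⁴ = 2514
2514 = (3,4,0,3)_9 → 3⁴ + 4⁴ + 0⁴ + 3⁴ = 418
418 = (5,1,4)_9 → 5⁴ + 1⁴ + 4⁴ = 882

882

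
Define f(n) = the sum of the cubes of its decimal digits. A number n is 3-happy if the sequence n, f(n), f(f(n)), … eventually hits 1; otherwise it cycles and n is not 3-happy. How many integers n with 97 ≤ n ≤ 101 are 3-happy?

97: 97 → 1072 → 352 → 160 → 217 → 352  — not 3-happy
98: 98 → 1241 → 74 → 407 → 407  — not 3-happy
99: 99 → 1458 → 702 → 351 → 153 → 153  — not 3-happy
100: 100 → 1  — 3-happy
101: 101 → 2 → 8 → 512 → 134 → 92 → 737 → 713 → 371 → 371  — not 3-happy
3-happy: 100

1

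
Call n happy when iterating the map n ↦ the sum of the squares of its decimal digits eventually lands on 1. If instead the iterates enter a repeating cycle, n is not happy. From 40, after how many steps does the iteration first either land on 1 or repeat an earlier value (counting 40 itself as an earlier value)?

40 → 4² + 0² = 16
16 → 1² + 6² = 37
37 → 3² + 7² = 58
58 → 5² + 8² = 89
89 → 8² + 9² = 145
145 → 1² + 4² + 5² = 42
42 → 4² + 2² = 20
20 → 2² + 0² = 4
4 → 4² = 16  — 16 repeats.
That took 9 steps.

9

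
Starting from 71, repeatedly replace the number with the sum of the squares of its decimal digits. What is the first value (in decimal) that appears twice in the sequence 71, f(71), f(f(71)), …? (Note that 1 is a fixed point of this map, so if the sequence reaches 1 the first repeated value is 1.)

89

71 → 7² + 1² = 49 + 1 = 50
50 → 5² + 0² = 25 + 0 = 25
25 → 2² + 5² = 4 + 25 = 29
29 → 2² + 9² = 4 + 81 = 85
85 → 8² + 5² = 64 + 25 = 89
89 → 8² + 9² = 64 + 81 = 145
145 → 1² + 4² + 5² = 1 + 16 + 25 = 42
42 → 4² + 2² = 16 + 4 = 20
20 → 2² + 0² = 4 + 0 = 4
4 → 4² = 16
16 → 1² + 6² = 1 + 36 = 37
37 → 3² + 7² = 9 + 49 = 58
58 → 5² + 8² = 25 + 64 = 89  — 89 already appeared earlier.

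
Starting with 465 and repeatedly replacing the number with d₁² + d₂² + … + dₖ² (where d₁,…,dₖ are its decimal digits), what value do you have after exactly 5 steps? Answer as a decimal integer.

465 → 4² + 6² + 5² = 77
77 → 7² + 7² = 98
98 → 9² + 8² = 145
145 → 1² + 4² + 5² = 42
42 → 4² + 2² = 20

20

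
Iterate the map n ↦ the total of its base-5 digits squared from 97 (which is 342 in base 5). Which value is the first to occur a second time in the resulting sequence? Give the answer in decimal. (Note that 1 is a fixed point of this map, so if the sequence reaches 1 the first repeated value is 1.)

13

97 = (3,4,2)_5 → 3² + 4² + 2² = 9 + 16 + 4 = 29
29 = (1,0,4)_5 → 1² + 0² + 4² = 1 + 0 + 16 = 17
17 = (3,2)_5 → 3² + 2² = 9 + 4 = 13
13 = (2,3)_5 → 2² + 3² = 4 + 9 = 13  — 13 already appeared earlier.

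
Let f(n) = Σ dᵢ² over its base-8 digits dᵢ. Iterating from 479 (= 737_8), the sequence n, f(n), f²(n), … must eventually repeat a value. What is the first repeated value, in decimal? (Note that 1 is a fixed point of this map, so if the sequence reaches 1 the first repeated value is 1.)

479 = (7,3,7)_8 → 7² + 3² + 7² = 49 + 9 + 49 = 107
107 = (1,5,3)_8 → 1² + 5² + 3² = 1 + 25 + 9 = 35
35 = (4,3)_8 → 4² + 3² = 16 + 9 = 25
25 = (3,1)_8 → 3² + 1² = 9 + 1 = 10
10 = (1,2)_8 → 1² + 2² = 1 + 4 = 5
5 = (5)_8 → 5² = 25  — 25 already appeared earlier.

25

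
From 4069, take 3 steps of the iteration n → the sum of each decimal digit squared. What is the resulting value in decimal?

4069 → 4² + 0² + 6² + 9² = 16 + 0 + 36 + 81 = 133
133 → 1² + 3² + 3² = 1 + 9 + 9 = 19
19 → 1² + 9² = 1 + 81 = 82

82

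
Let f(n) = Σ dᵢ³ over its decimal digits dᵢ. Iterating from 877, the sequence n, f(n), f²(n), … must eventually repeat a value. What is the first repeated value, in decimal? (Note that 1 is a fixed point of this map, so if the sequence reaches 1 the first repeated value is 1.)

877 → 8³ + 7³ + 7³ = 512 + 343 + 343 = 1198
1198 → 1³ + 1³ + 9³ + 8³ = 1 + 1 + 729 + 512 = 1243
1243 → 1³ + 2³ + 4³ + 3³ = 1 + 8 + 64 + 27 = 100
100 → 1³ + 0³ + 0³ = 1 + 0 + 0 = 1  — reached the fixed point 1.
1 → 1, so 1 is the first repeated value.

1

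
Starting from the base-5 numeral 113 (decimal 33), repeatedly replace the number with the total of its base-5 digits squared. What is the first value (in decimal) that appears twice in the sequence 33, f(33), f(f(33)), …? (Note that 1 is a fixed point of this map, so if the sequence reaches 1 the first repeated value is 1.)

33 = (1,1,3)_5 → 1² + 1² + 3² = 11
11 = (2,1)_5 → 2² + 1² = 5
5 = (1,0)_5 → 1² + 0² = 1  — reached the fixed point 1.
1 → 1, so 1 is the first repeated value.

1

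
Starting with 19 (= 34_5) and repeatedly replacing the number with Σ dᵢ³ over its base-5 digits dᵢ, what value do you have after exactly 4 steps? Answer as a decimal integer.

19 = (3,4)_5 → 91
91 = (3,3,1)_5 → 55
55 = (2,1,0)_5 → 9
9 = (1,4)_5 → 65

65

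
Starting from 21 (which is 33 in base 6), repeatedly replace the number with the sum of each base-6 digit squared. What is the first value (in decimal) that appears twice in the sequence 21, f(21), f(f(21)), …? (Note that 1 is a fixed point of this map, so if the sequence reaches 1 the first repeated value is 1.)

17

21 = (3,3)_6 → 3² + 3² = 9 + 9 = 18
18 = (3,0)_6 → 3² + 0² = 9 + 0 = 9
9 = (1,3)_6 → 1² + 3² = 1 + 9 = 10
10 = (1,4)_6 → 1² + 4² = 1 + 16 = 17
17 = (2,5)_6 → 2² + 5² = 4 + 25 = 29
29 = (4,5)_6 → 4² + 5² = 16 + 25 = 41
41 = (1,0,5)_6 → 1² + 0² + 5² = 1 + 0 + 25 = 26
26 = (4,2)_6 → 4² + 2² = 16 + 4 = 20
20 = (3,2)_6 → 3² + 2² = 9 + 4 = 13
13 = (2,1)_6 → 2² + 1² = 4 + 1 = 5
5 = (5)_6 → 5² = 25
25 = (4,1)_6 → 4² + 1² = 16 + 1 = 17  — 17 already appeared earlier.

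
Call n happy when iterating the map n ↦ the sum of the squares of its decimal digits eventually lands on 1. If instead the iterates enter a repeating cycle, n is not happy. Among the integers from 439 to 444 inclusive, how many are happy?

1

439: 439 → 106 → 37 → 58 → 89 → 145 → 42 → 20 → 4 → 16 → 37  — not happy
440: 440 → 32 → 13 → 10 → 1  — happy
441: 441 → 33 → 18 → 65 → 61 → 37 → 58 → 89 → 145 → 42 → 20 → 4 → 16 → 37  — not happy
442: 442 → 36 → 45 → 41 → 17 → 50 → 25 → 29 → 85 → 89 → 145 → 42 → 20 → 4 → 16 → 37 → 58 → 89  — not happy
443: 443 → 41 → 17 → 50 → 25 → 29 → 85 → 89 → 145 → 42 → 20 → 4 → 16 → 37 → 58 → 89  — not happy
444: 444 → 48 → 80 → 64 → 52 → 29 → 85 → 89 → 145 → 42 → 20 → 4 → 16 → 37 → 58 → 89  — not happy
happy: 440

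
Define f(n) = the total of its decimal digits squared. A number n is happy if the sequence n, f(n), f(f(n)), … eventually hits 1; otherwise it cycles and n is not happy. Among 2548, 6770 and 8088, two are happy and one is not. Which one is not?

2548: 2548 → 109 → 82 → 68 → 100 → 1  — reaches 1 (happy)
6770: 6770 → 134 → 26 → 40 → 16 → 37 → 58 → 89 → 145 → 42 → 20 → 4 → 16  — repeats 16 (not happy)
8088: 8088 → 192 → 86 → 100 → 1  — reaches 1 (happy)

6770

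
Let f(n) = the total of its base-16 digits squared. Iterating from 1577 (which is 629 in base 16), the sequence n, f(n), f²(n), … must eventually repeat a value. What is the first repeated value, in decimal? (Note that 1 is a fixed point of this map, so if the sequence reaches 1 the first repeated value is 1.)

1

1577 = (6,2,9)_16 → 6² + 2² + 9² = 36 + 4 + 81 = 121
121 = (7,9)_16 → 7² + 9² = 49 + 81 = 130
130 = (8,2)_16 → 8² + 2² = 64 + 4 = 68
68 = (4,4)_16 → 4² + 4² = 16 + 16 = 32
32 = (2,0)_16 → 2² + 0² = 4 + 0 = 4
4 = (4)_16 → 4² = 16
16 = (1,0)_16 → 1² + 0² = 1 + 0 = 1  — reached the fixed point 1.
1 → 1, so 1 is the first repeated value.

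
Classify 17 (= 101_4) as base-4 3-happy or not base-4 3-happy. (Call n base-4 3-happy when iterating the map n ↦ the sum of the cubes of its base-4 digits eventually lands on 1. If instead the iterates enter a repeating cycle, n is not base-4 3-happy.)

17 = (1,0,1)_4 → 1³ + 0³ + 1³ = 1 + 0 + 1 = 2
2 = (2)_4 → 2³ = 8
8 = (2,0)_4 → 2³ + 0³ = 8 + 0 = 8  — 8 already seen; the sequence cycles without reaching 1.

not base-4 3-happy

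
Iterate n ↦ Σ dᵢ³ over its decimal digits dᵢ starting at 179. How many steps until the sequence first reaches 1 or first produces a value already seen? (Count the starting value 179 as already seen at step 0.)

3

179 → 1³ + 7³ + 9³ = 1 + 343 + 729 = 1073
1073 → 1³ + 0³ + 7³ + 3³ = 1 + 0 + 343 + 27 = 371
371 → 3³ + 7³ + 1³ = 27 + 343 + 1 = 371  — 371 repeats.
That took 3 steps.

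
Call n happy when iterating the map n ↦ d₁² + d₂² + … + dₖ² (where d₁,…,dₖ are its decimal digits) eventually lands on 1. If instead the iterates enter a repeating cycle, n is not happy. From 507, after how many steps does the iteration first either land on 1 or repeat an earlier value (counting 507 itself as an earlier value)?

12

507 → 5² + 0² + 7² = 74
74 → 7² + 4² = 65
65 → 6² + 5² = 61
61 → 6² + 1² = 37
37 → 3² + 7² = 58
58 → 5² + 8² = 89
89 → 8² + 9² = 145
145 → 1² + 4² + 5² = 42
42 → 4² + 2² = 20
20 → 2² + 0² = 4
4 → 4² = 16
16 → 1² + 6² = 37  — 37 repeats.
That took 12 steps.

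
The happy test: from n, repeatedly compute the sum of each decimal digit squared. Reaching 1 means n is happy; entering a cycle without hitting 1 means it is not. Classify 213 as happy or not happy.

not happy

213 → 2² + 1² + 3² = 4 + 1 + 9 = 14
14 → 1² + 4² = 1 + 16 = 17
17 → 1² + 7² = 1 + 49 = 50
50 → 5² + 0² = 25 + 0 = 25
25 → 2² + 5² = 4 + 25 = 29
29 → 2² + 9² = 4 + 81 = 85
85 → 8² + 5² = 64 + 25 = 89
89 → 8² + 9² = 64 + 81 = 145
145 → 1² + 4² + 5² = 1 + 16 + 25 = 42
42 → 4² + 2² = 16 + 4 = 20
20 → 2² + 0² = 4 + 0 = 4
4 → 4² = 16
16 → 1² + 6² = 1 + 36 = 37
37 → 3² + 7² = 9 + 49 = 58
58 → 5² + 8² = 25 + 64 = 89  — 89 already seen; the sequence cycles without reaching 1.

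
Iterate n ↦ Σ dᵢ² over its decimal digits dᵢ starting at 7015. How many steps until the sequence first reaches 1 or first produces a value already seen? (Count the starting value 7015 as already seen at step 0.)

13

7015 → 75
75 → 74
74 → 65
65 → 61
61 → 37
37 → 58
58 → 89
89 → 145
145 → 42
42 → 20
20 → 4
4 → 16
16 → 37  — 37 repeats.
That took 13 steps.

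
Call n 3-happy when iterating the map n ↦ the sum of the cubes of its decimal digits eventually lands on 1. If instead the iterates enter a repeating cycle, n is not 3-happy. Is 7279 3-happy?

7279 → 7³ + 2³ + 7³ + 9³ = 1423
1423 → 1³ + 4³ + 2³ + 3³ = 100
100 → 1³ + 0³ + 0³ = 1  — reached 1.

3-happy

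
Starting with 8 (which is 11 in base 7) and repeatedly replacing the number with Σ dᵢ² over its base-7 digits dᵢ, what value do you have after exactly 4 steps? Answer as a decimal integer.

8

8 = (1,1)_7 → 1² + 1² = 2
2 = (2)_7 → 2² = 4
4 = (4)_7 → 4² = 16
16 = (2,2)_7 → 2² + 2² = 8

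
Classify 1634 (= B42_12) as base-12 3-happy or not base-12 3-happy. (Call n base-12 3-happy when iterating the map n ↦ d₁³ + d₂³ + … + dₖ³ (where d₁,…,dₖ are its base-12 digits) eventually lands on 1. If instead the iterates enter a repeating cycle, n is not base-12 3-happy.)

base-12 3-happy

1634 = (11,4,2)_12 → 1403
1403 = (9,8,11)_12 → 2572
2572 = (1,5,10,4)_12 → 1190
1190 = (8,3,2)_12 → 547
547 = (3,9,7)_12 → 1099
1099 = (7,7,7)_12 → 1029
1029 = (7,1,9)_12 → 1073
1073 = (7,5,5)_12 → 593
593 = (4,1,5)_12 → 190
190 = (1,3,10)_12 → 1028
1028 = (7,1,8)_12 → 856
856 = (5,11,4)_12 → 1520
1520 = (10,6,8)_12 → 1728
1728 = (1,0,0,0)_12 → 1  — reached 1.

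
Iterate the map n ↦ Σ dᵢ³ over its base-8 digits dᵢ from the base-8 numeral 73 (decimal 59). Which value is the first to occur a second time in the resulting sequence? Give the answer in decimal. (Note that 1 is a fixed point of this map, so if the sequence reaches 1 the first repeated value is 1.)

559

59 = (7,3)_8 → 7³ + 3³ = 343 + 27 = 370
370 = (5,6,2)_8 → 5³ + 6³ + 2³ = 125 + 216 + 8 = 349
349 = (5,3,5)_8 → 5³ + 3³ + 5³ = 125 + 27 + 125 = 277
277 = (4,2,5)_8 → 4³ + 2³ + 5³ = 64 + 8 + 125 = 197
197 = (3,0,5)_8 → 3³ + 0³ + 5³ = 27 + 0 + 125 = 152
152 = (2,3,0)_8 → 2³ + 3³ + 0³ = 8 + 27 + 0 = 35
35 = (4,3)_8 → 4³ + 3³ = 64 + 27 = 91
91 = (1,3,3)_8 → 1³ + 3³ + 3³ = 1 + 27 + 27 = 55
55 = (6,7)_8 → 6³ + 7³ = 216 + 343 = 559
559 = (1,0,5,7)_8 → 1³ + 0³ + 5³ + 7³ = 1 + 0 + 125 + 343 = 469
469 = (7,2,5)_8 → 7³ + 2³ + 5³ = 343 + 8 + 125 = 476
476 = (7,3,4)_8 → 7³ + 3³ + 4³ = 343 + 27 + 64 = 434
434 = (6,6,2)_8 → 6³ + 6³ + 2³ = 216 + 216 + 8 = 440
440 = (6,7,0)_8 → 6³ + 7³ + 0³ = 216 + 343 + 0 = 559  — 559 already appeared earlier.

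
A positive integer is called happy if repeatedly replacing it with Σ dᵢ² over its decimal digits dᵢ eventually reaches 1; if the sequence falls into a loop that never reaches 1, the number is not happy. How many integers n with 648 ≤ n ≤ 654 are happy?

2

648: 648 → 116 → 38 → 73 → 58 → 89 → 145 → 42 → 20 → 4 → 16 → 37 → 58  (repeats 58)
649: 649 → 133 → 19 → 82 → 68 → 100 → 1  (reaches 1)
650: 650 → 61 → 37 → 58 → 89 → 145 → 42 → 20 → 4 → 16 → 37  (repeats 37)
651: 651 → 62 → 40 → 16 → 37 → 58 → 89 → 145 → 42 → 20 → 4 → 16  (repeats 16)
652: 652 → 65 → 61 → 37 → 58 → 89 → 145 → 42 → 20 → 4 → 16 → 37  (repeats 37)
653: 653 → 70 → 49 → 97 → 130 → 10 → 1  (reaches 1)
654: 654 → 77 → 98 → 145 → 42 → 20 → 4 → 16 → 37 → 58 → 89 → 145  (repeats 145)
happy: 649, 653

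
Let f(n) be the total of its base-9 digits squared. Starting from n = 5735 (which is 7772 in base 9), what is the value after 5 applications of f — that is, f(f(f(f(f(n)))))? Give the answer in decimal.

5735 = (7,7,7,2)_9 → 7² + 7² + 7² + 2² = 151
151 = (1,7,7)_9 → 1² + 7² + 7² = 99
99 = (1,2,0)_9 → 1² + 2² + 0² = 5
5 = (5)_9 → 5² = 25
25 = (2,7)_9 → 2² + 7² = 53

53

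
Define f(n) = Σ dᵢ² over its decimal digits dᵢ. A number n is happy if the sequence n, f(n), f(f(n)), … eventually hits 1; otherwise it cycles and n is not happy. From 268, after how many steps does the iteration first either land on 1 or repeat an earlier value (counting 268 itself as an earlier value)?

268 → 2² + 6² + 8² = 104
104 → 1² + 0² + 4² = 17
17 → 1² + 7² = 50
50 → 5² + 0² = 25
25 → 2² + 5² = 29
29 → 2² + 9² = 85
85 → 8² + 5² = 89
89 → 8² + 9² = 145
145 → 1² + 4² + 5² = 42
42 → 4² + 2² = 20
20 → 2² + 0² = 4
4 → 4² = 16
16 → 1² + 6² = 37
37 → 3² + 7² = 58
58 → 5² + 8² = 89  — 89 repeats.
That took 15 steps.

15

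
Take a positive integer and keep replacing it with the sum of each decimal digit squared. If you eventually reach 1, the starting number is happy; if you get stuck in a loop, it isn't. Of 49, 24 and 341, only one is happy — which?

49

49: 49 → 97 → 130 → 10 → 1  — reaches 1 (happy)
24: 24 → 20 → 4 → 16 → 37 → 58 → 89 → 145 → 42 → 20  — repeats 20 (not happy)
341: 341 → 26 → 40 → 16 → 37 → 58 → 89 → 145 → 42 → 20 → 4 → 16  — repeats 16 (not happy)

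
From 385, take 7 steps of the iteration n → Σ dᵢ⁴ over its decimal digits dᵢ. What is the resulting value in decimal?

6725

385 → 3⁴ + 8⁴ + 5⁴ = 81 + 4096 + 625 = 4802
4802 → 4⁴ + 8⁴ + 0⁴ + 2⁴ = 256 + 4096 + 0 + 16 = 4368
4368 → 4⁴ + 3⁴ + 6⁴ + 8⁴ = 256 + 81 + 1296 + 4096 = 5729
5729 → 5⁴ + 7⁴ + 2⁴ + 9⁴ = 625 + 2401 + 16 + 6561 = 9603
9603 → 9⁴ + 6⁴ + 0⁴ + 3⁴ = 6561 + 1296 + 0 + 81 = 7938
7938 → 7⁴ + 9⁴ + 3⁴ + 8⁴ = 2401 + 6561 + 81 + 4096 = 13139
13139 → 1⁴ + 3⁴ + 1⁴ + 3⁴ + 9⁴ = 1 + 81 + 1 + 81 + 6561 = 6725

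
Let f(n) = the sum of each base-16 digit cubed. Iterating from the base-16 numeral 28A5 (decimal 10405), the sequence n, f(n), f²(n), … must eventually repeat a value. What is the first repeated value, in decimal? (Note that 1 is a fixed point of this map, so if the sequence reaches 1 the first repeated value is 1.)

1189

10405 = (2,8,10,5)_16 → 2³ + 8³ + 10³ + 5³ = 1645
1645 = (6,6,13)_16 → 6³ + 6³ + 13³ = 2629
2629 = (10,4,5)_16 → 10³ + 4³ + 5³ = 1189
1189 = (4,10,5)_16 → 4³ + 10³ + 5³ = 1189  — 1189 already appeared earlier.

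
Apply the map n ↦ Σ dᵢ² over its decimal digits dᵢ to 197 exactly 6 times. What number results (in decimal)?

197 → 1² + 9² + 7² = 131
131 → 1² + 3² + 1² = 11
11 → 1² + 1² = 2
2 → 2² = 4
4 → 4² = 16
16 → 1² + 6² = 37

37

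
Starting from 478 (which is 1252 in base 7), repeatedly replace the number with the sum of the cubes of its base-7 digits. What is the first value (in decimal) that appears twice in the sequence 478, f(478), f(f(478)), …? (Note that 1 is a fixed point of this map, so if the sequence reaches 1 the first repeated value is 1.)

244

478 = (1,2,5,2)_7 → 1³ + 2³ + 5³ + 2³ = 142
142 = (2,6,2)_7 → 2³ + 6³ + 2³ = 232
232 = (4,5,1)_7 → 4³ + 5³ + 1³ = 190
190 = (3,6,1)_7 → 3³ + 6³ + 1³ = 244
244 = (4,6,6)_7 → 4³ + 6³ + 6³ = 496
496 = (1,3,0,6)_7 → 1³ + 3³ + 0³ + 6³ = 244  — 244 already appeared earlier.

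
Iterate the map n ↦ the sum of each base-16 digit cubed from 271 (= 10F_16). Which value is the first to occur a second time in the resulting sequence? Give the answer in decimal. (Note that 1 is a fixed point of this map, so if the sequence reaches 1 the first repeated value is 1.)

271 = (1,0,15)_16 → 1³ + 0³ + 15³ = 3376
3376 = (13,3,0)_16 → 13³ + 3³ + 0³ = 2224
2224 = (8,11,0)_16 → 8³ + 11³ + 0³ = 1843
1843 = (7,3,3)_16 → 7³ + 3³ + 3³ = 397
397 = (1,8,13)_16 → 1³ + 8³ + 13³ = 2710
2710 = (10,9,6)_16 → 10³ + 9³ + 6³ = 1945
1945 = (7,9,9)_16 → 7³ + 9³ + 9³ = 1801
1801 = (7,0,9)_16 → 7³ + 0³ + 9³ = 1072
1072 = (4,3,0)_16 → 4³ + 3³ + 0³ = 91
91 = (5,11)_16 → 5³ + 11³ = 1456
1456 = (5,11,0)_16 → 5³ + 11³ + 0³ = 1456  — 1456 already appeared earlier.

1456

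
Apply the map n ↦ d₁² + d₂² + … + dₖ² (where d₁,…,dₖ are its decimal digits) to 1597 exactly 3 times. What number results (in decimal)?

40

1597 → 1² + 5² + 9² + 7² = 156
156 → 1² + 5² + 6² = 62
62 → 6² + 2² = 40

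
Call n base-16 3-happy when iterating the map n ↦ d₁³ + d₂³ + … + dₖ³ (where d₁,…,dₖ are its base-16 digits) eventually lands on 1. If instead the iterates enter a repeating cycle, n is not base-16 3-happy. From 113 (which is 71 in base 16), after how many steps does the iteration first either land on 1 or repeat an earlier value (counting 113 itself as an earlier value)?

7

113 = (7,1)_16 → 344
344 = (1,5,8)_16 → 638
638 = (2,7,14)_16 → 3095
3095 = (12,1,7)_16 → 2072
2072 = (8,1,8)_16 → 1025
1025 = (4,0,1)_16 → 65
65 = (4,1)_16 → 65  — 65 repeats.
That took 7 steps.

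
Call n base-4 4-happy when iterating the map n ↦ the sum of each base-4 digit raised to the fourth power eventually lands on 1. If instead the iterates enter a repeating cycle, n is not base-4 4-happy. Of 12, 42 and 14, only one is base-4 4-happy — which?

12: 12 → 81 → 3 → 81  — repeats 81 (not base-4 4-happy)
42: 42 → 48 → 81 → 3 → 81  — repeats 81 (not base-4 4-happy)
14: 14 → 97 → 18 → 17 → 2 → 16 → 1  — reaches 1 (base-4 4-happy)

14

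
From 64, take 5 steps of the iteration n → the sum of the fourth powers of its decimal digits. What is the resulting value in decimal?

9059

64 → 6⁴ + 4⁴ = 1296 + 256 = 1552
1552 → 1⁴ + 5⁴ + 5⁴ + 2⁴ = 1 + 625 + 625 + 16 = 1267
1267 → 1⁴ + 2⁴ + 6⁴ + 7⁴ = 1 + 16 + 1296 + 2401 = 3714
3714 → 3⁴ + 7⁴ + 1⁴ + 4⁴ = 81 + 2401 + 1 + 256 = 2739
2739 → 2⁴ + 7⁴ + 3⁴ + 9⁴ = 16 + 2401 + 81 + 6561 = 9059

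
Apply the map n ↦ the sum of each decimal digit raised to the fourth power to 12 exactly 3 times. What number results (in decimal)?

12 → 17
17 → 2402
2402 → 288

288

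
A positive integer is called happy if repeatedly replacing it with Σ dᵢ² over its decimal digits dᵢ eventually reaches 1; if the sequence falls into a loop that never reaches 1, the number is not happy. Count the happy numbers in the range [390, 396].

2

390: 390 → 90 → 81 → 65 → 61 → 37 → 58 → 89 → 145 → 42 → 20 → 4 → 16 → 37  (repeats 37)
391: 391 → 91 → 82 → 68 → 100 → 1  (reaches 1)
392: 392 → 94 → 97 → 130 → 10 → 1  (reaches 1)
393: 393 → 99 → 162 → 41 → 17 → 50 → 25 → 29 → 85 → 89 → 145 → 42 → 20 → 4 → 16 → 37 → 58 → 89  (repeats 89)
394: 394 → 106 → 37 → 58 → 89 → 145 → 42 → 20 → 4 → 16 → 37  (repeats 37)
395: 395 → 115 → 27 → 53 → 34 → 25 → 29 → 85 → 89 → 145 → 42 → 20 → 4 → 16 → 37 → 58 → 89  (repeats 89)
396: 396 → 126 → 41 → 17 → 50 → 25 → 29 → 85 → 89 → 145 → 42 → 20 → 4 → 16 → 37 → 58 → 89  (repeats 89)
happy: 391, 392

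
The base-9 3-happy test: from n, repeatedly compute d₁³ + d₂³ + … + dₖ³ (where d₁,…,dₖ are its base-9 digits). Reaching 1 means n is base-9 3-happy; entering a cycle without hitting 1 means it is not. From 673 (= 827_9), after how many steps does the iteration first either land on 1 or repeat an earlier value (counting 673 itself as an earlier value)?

5

673 = (8,2,7)_9 → 863
863 = (1,1,5,8)_9 → 639
639 = (7,8,0)_9 → 855
855 = (1,1,5,0)_9 → 127
127 = (1,5,1)_9 → 127  — 127 repeats.
That took 5 steps.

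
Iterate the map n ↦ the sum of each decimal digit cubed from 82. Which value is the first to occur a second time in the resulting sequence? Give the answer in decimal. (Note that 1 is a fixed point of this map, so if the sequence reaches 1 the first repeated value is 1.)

133

82 → 8³ + 2³ = 512 + 8 = 520
520 → 5³ + 2³ + 0³ = 125 + 8 + 0 = 133
133 → 1³ + 3³ + 3³ = 1 + 27 + 27 = 55
55 → 5³ + 5³ = 125 + 125 = 250
250 → 2³ + 5³ + 0³ = 8 + 125 + 0 = 133  — 133 already appeared earlier.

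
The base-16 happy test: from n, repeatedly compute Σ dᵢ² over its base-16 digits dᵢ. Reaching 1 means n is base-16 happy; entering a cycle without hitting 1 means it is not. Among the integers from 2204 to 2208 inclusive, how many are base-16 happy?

3

2204: 2204 → 289 → 6 → 36 → 20 → 17 → 2 → 4 → 16 → 1  — base-16 happy
2205: 2205 → 314 → 110 → 232 → 260 → 17 → 2 → 4 → 16 → 1  — base-16 happy
2206: 2206 → 341 → 51 → 18 → 5 → 25 → 82 → 29 → 170 → 200 → 208 → 169 → 181 → 146 → 85 → 50 → 13 → 169  — not base-16 happy
2207: 2207 → 370 → 54 → 45 → 173 → 269 → 170 → 200 → 208 → 169 → 181 → 146 → 85 → 50 → 13 → 169  — not base-16 happy
2208: 2208 → 164 → 116 → 65 → 17 → 2 → 4 → 16 → 1  — base-16 happy
base-16 happy: 2204, 2205, 2208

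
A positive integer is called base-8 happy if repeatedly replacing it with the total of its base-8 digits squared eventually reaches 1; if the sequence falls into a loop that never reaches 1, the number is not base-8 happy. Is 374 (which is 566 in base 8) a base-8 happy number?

374 = (5,6,6)_8 → 5² + 6² + 6² = 97
97 = (1,4,1)_8 → 1² + 4² + 1² = 18
18 = (2,2)_8 → 2² + 2² = 8
8 = (1,0)_8 → 1² + 0² = 1  — reached 1.

base-8 happy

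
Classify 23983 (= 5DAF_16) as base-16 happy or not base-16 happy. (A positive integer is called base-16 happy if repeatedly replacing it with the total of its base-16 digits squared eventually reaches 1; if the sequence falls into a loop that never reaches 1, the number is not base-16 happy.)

base-16 happy

23983 = (5,13,10,15)_16 → 5² + 13² + 10² + 15² = 25 + 169 + 100 + 225 = 519
519 = (2,0,7)_16 → 2² + 0² + 7² = 4 + 0 + 49 = 53
53 = (3,5)_16 → 3² + 5² = 9 + 25 = 34
34 = (2,2)_16 → 2² + 2² = 4 + 4 = 8
8 = (8)_16 → 8² = 64
64 = (4,0)_16 → 4² + 0² = 16 + 0 = 16
16 = (1,0)_16 → 1² + 0² = 1 + 0 = 1  — reached 1.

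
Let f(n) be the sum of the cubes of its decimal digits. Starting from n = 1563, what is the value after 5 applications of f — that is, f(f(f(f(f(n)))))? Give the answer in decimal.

1563 → 1³ + 5³ + 6³ + 3³ = 369
369 → 3³ + 6³ + 9³ = 972
972 → 9³ + 7³ + 2³ = 1080
1080 → 1³ + 0³ + 8³ + 0³ = 513
513 → 5³ + 1³ + 3³ = 153

153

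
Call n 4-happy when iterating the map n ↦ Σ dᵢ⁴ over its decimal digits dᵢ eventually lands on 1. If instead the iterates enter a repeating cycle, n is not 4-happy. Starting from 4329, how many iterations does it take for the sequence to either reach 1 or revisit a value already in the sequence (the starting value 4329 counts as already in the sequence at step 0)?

4329 → 4⁴ + 3⁴ + 2⁴ + 9⁴ = 256 + 81 + 16 + 6561 = 6914
6914 → 6⁴ + 9⁴ + 1⁴ + 4⁴ = 1296 + 6561 + 1 + 256 = 8114
8114 → 8⁴ + 1⁴ + 1⁴ + 4⁴ = 4096 + 1 + 1 + 256 = 4354
4354 → 4⁴ + 3⁴ + 5⁴ + 4⁴ = 256 + 81 + 625 + 256 = 1218
1218 → 1⁴ + 2⁴ + 1⁴ + 8⁴ = 1 + 16 + 1 + 4096 = 4114
4114 → 4⁴ + 1⁴ + 1⁴ + 4⁴ = 256 + 1 + 1 + 256 = 514
514 → 5⁴ + 1⁴ + 4⁴ = 625 + 1 + 256 = 882
882 → 8⁴ + 8⁴ + 2⁴ = 4096 + 4096 + 16 = 8208
8208 → 8⁴ + 2⁴ + 0⁴ + 8⁴ = 4096 + 16 + 0 + 4096 = 8208  — 8208 repeats.
That took 9 steps.

9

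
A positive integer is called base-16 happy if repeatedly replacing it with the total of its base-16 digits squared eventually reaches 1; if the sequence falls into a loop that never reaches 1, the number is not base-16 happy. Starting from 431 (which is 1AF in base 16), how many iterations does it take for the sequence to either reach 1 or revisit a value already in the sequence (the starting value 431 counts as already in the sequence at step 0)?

7

431 = (1,10,15)_16 → 1² + 10² + 15² = 326
326 = (1,4,6)_16 → 1² + 4² + 6² = 53
53 = (3,5)_16 → 3² + 5² = 34
34 = (2,2)_16 → 2² + 2² = 8
8 = (8)_16 → 8² = 64
64 = (4,0)_16 → 4² + 0² = 16
16 = (1,0)_16 → 1² + 0² = 1  — reached 1.
That took 7 steps.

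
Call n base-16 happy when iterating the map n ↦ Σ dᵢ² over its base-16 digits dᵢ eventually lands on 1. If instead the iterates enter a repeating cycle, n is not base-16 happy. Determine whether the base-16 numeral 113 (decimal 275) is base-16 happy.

275 = (1,1,3)_16 → 11
11 = (11)_16 → 121
121 = (7,9)_16 → 130
130 = (8,2)_16 → 68
68 = (4,4)_16 → 32
32 = (2,0)_16 → 4
4 = (4)_16 → 16
16 = (1,0)_16 → 1  — reached 1.

base-16 happy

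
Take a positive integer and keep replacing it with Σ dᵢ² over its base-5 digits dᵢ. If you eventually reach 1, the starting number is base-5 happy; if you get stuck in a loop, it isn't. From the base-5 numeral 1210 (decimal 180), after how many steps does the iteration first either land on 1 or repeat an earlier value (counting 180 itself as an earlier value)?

180 = (1,2,1,0)_5 → 1² + 2² + 1² + 0² = 6
6 = (1,1)_5 → 1² + 1² = 2
2 = (2)_5 → 2² = 4
4 = (4)_5 → 4² = 16
16 = (3,1)_5 → 3² + 1² = 10
10 = (2,0)_5 → 2² + 0² = 4  — 4 repeats.
That took 6 steps.

6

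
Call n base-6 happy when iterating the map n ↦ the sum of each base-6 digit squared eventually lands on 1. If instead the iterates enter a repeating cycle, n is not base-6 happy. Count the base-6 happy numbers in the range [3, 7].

1

3: 3 → 9 → 10 → 17 → 29 → 41 → 26 → 20 → 13 → 5 → 25 → 17  (repeats 17)
4: 4 → 16 → 20 → 13 → 5 → 25 → 17 → 29 → 41 → 26 → 20  (repeats 20)
5: 5 → 25 → 17 → 29 → 41 → 26 → 20 → 13 → 5  (repeats 5)
6: 6 → 1  (reaches 1)
7: 7 → 2 → 4 → 16 → 20 → 13 → 5 → 25 → 17 → 29 → 41 → 26 → 20  (repeats 20)
base-6 happy: 6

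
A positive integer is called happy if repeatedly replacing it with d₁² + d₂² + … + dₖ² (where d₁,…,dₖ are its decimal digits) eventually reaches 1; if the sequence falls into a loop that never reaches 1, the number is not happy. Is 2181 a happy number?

2181 → 2² + 1² + 8² + 1² = 4 + 1 + 64 + 1 = 70
70 → 7² + 0² = 49 + 0 = 49
49 → 4² + 9² = 16 + 81 = 97
97 → 9² + 7² = 81 + 49 = 130
130 → 1² + 3² + 0² = 1 + 9 + 0 = 10
10 → 1² + 0² = 1 + 0 = 1  — reached 1.

happy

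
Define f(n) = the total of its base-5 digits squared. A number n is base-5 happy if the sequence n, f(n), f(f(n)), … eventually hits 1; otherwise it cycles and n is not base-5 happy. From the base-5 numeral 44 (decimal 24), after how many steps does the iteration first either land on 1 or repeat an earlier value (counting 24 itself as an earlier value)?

24 = (4,4)_5 → 4² + 4² = 32
32 = (1,1,2)_5 → 1² + 1² + 2² = 6
6 = (1,1)_5 → 1² + 1² = 2
2 = (2)_5 → 2² = 4
4 = (4)_5 → 4² = 16
16 = (3,1)_5 → 3² + 1² = 10
10 = (2,0)_5 → 2² + 0² = 4  — 4 repeats.
That took 7 steps.

7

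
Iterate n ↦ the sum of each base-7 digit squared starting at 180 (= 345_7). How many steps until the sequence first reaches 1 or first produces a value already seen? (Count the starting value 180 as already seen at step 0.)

6

180 = (3,4,5)_7 → 50
50 = (1,0,1)_7 → 2
2 = (2)_7 → 4
4 = (4)_7 → 16
16 = (2,2)_7 → 8
8 = (1,1)_7 → 2  — 2 repeats.
That took 6 steps.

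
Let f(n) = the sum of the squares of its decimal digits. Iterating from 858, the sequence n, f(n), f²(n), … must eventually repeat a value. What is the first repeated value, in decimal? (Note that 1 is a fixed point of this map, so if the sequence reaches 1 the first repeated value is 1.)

858 → 8² + 5² + 8² = 153
153 → 1² + 5² + 3² = 35
35 → 3² + 5² = 34
34 → 3² + 4² = 25
25 → 2² + 5² = 29
29 → 2² + 9² = 85
85 → 8² + 5² = 89
89 → 8² + 9² = 145
145 → 1² + 4² + 5² = 42
42 → 4² + 2² = 20
20 → 2² + 0² = 4
4 → 4² = 16
16 → 1² + 6² = 37
37 → 3² + 7² = 58
58 → 5² + 8² = 89  — 89 already appeared earlier.

89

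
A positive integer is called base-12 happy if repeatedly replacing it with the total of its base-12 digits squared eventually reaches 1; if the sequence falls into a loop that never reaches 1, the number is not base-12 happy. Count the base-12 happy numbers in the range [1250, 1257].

1

1250: 1250 → 132 → 121 → 101 → 89 → 74 → 40 → 25 → 5 → 25  — not base-12 happy
1251: 1251 → 137 → 146 → 5 → 25 → 5  — not base-12 happy
1252: 1252 → 144 → 1  — base-12 happy
1253: 1253 → 153 → 82 → 136 → 137 → 146 → 5 → 25 → 5  — not base-12 happy
1254: 1254 → 164 → 66 → 61 → 26 → 8 → 64 → 41 → 34 → 104 → 128 → 164  — not base-12 happy
1255: 1255 → 177 → 86 → 53 → 41 → 34 → 104 → 128 → 164 → 66 → 61 → 26 → 8 → 64 → 41  — not base-12 happy
1256: 1256 → 192 → 17 → 26 → 8 → 64 → 41 → 34 → 104 → 128 → 164 → 66 → 61 → 26  — not base-12 happy
1257: 1257 → 209 → 51 → 25 → 5 → 25  — not base-12 happy
base-12 happy: 1252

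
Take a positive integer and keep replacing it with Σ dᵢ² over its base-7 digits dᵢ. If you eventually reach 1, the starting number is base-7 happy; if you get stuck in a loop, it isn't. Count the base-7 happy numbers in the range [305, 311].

305: 305 → 53 → 17 → 13 → 37 → 29 → 17  (repeats 17)
306: 306 → 62 → 38 → 34 → 52 → 10 → 10  (repeats 10)
307: 307 → 73 → 19 → 29 → 17 → 13 → 37 → 29  (repeats 29)
308: 308 → 40 → 50 → 2 → 4 → 16 → 8 → 2  (repeats 2)
309: 309 → 41 → 61 → 27 → 45 → 45  (repeats 45)
310: 310 → 44 → 40 → 50 → 2 → 4 → 16 → 8 → 2  (repeats 2)
311: 311 → 49 → 1  (reaches 1)
base-7 happy: 311

1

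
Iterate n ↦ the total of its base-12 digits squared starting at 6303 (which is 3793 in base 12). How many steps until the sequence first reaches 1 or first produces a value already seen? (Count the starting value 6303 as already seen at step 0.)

6303 = (3,7,9,3)_12 → 3² + 7² + 9² + 3² = 9 + 49 + 81 + 9 = 148
148 = (1,0,4)_12 → 1² + 0² + 4² = 1 + 0 + 16 = 17
17 = (1,5)_12 → 1² + 5² = 1 + 25 = 26
26 = (2,2)_12 → 2² + 2² = 4 + 4 = 8
8 = (8)_12 → 8² = 64
64 = (5,4)_12 → 5² + 4² = 25 + 16 = 41
41 = (3,5)_12 → 3² + 5² = 9 + 25 = 34
34 = (2,10)_12 → 2² + 10² = 4 + 100 = 104
104 = (8,8)_12 → 8² + 8² = 64 + 64 = 128
128 = (10,8)_12 → 10² + 8² = 100 + 64 = 164
164 = (1,1,8)_12 → 1² + 1² + 8² = 1 + 1 + 64 = 66
66 = (5,6)_12 → 5² + 6² = 25 + 36 = 61
61 = (5,1)_12 → 5² + 1² = 25 + 1 = 26  — 26 repeats.
That took 13 steps.

13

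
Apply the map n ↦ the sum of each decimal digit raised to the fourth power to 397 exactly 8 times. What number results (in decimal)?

397 → 3⁴ + 9⁴ + 7⁴ = 81 + 6561 + 2401 = 9043
9043 → 9⁴ + 0⁴ + 4⁴ + 3⁴ = 6561 + 0 + 256 + 81 = 6898
6898 → 6⁴ + 8⁴ + 9⁴ + 8⁴ = 1296 + 4096 + 6561 + 4096 = 16049
16049 → 1⁴ + 6⁴ + 0⁴ + 4⁴ + 9⁴ = 1 + 1296 + 0 + 256 + 6561 = 8114
8114 → 8⁴ + 1⁴ + 1⁴ + 4⁴ = 4096 + 1 + 1 + 256 = 4354
4354 → 4⁴ + 3⁴ + 5⁴ + 4⁴ = 256 + 81 + 625 + 256 = 1218
1218 → 1⁴ + 2⁴ + 1⁴ + 8⁴ = 1 + 16 + 1 + 4096 = 4114
4114 → 4⁴ + 1⁴ + 1⁴ + 4⁴ = 256 + 1 + 1 + 256 = 514

514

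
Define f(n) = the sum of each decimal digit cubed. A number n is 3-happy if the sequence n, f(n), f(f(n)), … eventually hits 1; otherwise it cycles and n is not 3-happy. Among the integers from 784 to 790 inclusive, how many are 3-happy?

784: 784 → 919 → 1459 → 919  (repeats 919)
785: 785 → 980 → 1241 → 74 → 407 → 407  (repeats 407)
786: 786 → 1071 → 345 → 216 → 225 → 141 → 66 → 432 → 99 → 1458 → 702 → 351 → 153 → 153  (repeats 153)
787: 787 → 1198 → 1243 → 100 → 1  (reaches 1)
788: 788 → 1367 → 587 → 980 → 1241 → 74 → 407 → 407  (repeats 407)
789: 789 → 1584 → 702 → 351 → 153 → 153  (repeats 153)
790: 790 → 1072 → 352 → 160 → 217 → 352  (repeats 352)
3-happy: 787

1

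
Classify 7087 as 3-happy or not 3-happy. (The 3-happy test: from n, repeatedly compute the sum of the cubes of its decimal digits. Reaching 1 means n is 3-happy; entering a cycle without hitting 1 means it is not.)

3-happy

7087 → 7³ + 0³ + 8³ + 7³ = 343 + 0 + 512 + 343 = 1198
1198 → 1³ + 1³ + 9³ + 8³ = 1 + 1 + 729 + 512 = 1243
1243 → 1³ + 2³ + 4³ + 3³ = 1 + 8 + 64 + 27 = 100
100 → 1³ + 0³ + 0³ = 1 + 0 + 0 = 1  — reached 1.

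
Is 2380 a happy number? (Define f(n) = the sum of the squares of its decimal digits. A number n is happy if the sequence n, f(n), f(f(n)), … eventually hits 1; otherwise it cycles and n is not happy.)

not happy

2380 → 2² + 3² + 8² + 0² = 77
77 → 7² + 7² = 98
98 → 9² + 8² = 145
145 → 1² + 4² + 5² = 42
42 → 4² + 2² = 20
20 → 2² + 0² = 4
4 → 4² = 16
16 → 1² + 6² = 37
37 → 3² + 7² = 58
58 → 5² + 8² = 89
89 → 8² + 9² = 145  — 145 already seen; the sequence cycles without reaching 1.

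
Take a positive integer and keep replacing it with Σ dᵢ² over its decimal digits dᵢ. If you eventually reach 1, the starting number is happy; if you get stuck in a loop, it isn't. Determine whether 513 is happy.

not happy

513 → 5² + 1² + 3² = 35
35 → 3² + 5² = 34
34 → 3² + 4² = 25
25 → 2² + 5² = 29
29 → 2² + 9² = 85
85 → 8² + 5² = 89
89 → 8² + 9² = 145
145 → 1² + 4² + 5² = 42
42 → 4² + 2² = 20
20 → 2² + 0² = 4
4 → 4² = 16
16 → 1² + 6² = 37
37 → 3² + 7² = 58
58 → 5² + 8² = 89  — 89 already seen; the sequence cycles without reaching 1.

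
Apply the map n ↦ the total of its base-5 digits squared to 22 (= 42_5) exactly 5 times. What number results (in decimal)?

16

22 = (4,2)_5 → 4² + 2² = 20
20 = (4,0)_5 → 4² + 0² = 16
16 = (3,1)_5 → 3² + 1² = 10
10 = (2,0)_5 → 2² + 0² = 4
4 = (4)_5 → 4² = 16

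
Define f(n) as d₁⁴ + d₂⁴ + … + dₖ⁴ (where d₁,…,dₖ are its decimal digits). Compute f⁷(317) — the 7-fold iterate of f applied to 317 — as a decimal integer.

882

317 → 3⁴ + 1⁴ + 7⁴ = 81 + 1 + 2401 = 2483
2483 → 2⁴ + 4⁴ + 8⁴ + 3⁴ = 16 + 256 + 4096 + 81 = 4449
4449 → 4⁴ + 4⁴ + 4⁴ + 9⁴ = 256 + 256 + 256 + 6561 = 7329
7329 → 7⁴ + 3⁴ + 2⁴ + 9⁴ = 2401 + 81 + 16 + 6561 = 9059
9059 → 9⁴ + 0⁴ + 5⁴ + 9⁴ = 6561 + 0 + 625 + 6561 = 13747
13747 → 1⁴ + 3⁴ + 7⁴ + 4⁴ + 7⁴ = 1 + 81 + 2401 + 256 + 2401 = 5140
5140 → 5⁴ + 1⁴ + 4⁴ + 0⁴ = 625 + 1 + 256 + 0 = 882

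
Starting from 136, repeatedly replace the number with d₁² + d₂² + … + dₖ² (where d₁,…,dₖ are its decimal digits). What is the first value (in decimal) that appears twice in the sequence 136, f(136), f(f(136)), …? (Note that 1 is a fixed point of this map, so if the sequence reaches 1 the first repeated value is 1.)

89

136 → 1² + 3² + 6² = 46
46 → 4² + 6² = 52
52 → 5² + 2² = 29
29 → 2² + 9² = 85
85 → 8² + 5² = 89
89 → 8² + 9² = 145
145 → 1² + 4² + 5² = 42
42 → 4² + 2² = 20
20 → 2² + 0² = 4
4 → 4² = 16
16 → 1² + 6² = 37
37 → 3² + 7² = 58
58 → 5² + 8² = 89  — 89 already appeared earlier.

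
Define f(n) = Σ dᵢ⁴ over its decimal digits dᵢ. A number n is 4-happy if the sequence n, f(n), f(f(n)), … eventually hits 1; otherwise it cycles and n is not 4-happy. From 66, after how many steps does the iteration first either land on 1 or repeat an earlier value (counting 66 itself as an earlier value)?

5

66 → 6⁴ + 6⁴ = 1296 + 1296 = 2592
2592 → 2⁴ + 5⁴ + 9⁴ + 2⁴ = 16 + 625 + 6561 + 16 = 7218
7218 → 7⁴ + 2⁴ + 1⁴ + 8⁴ = 2401 + 16 + 1 + 4096 = 6514
6514 → 6⁴ + 5⁴ + 1⁴ + 4⁴ = 1296 + 625 + 1 + 256 = 2178
2178 → 2⁴ + 1⁴ + 7⁴ + 8⁴ = 16 + 1 + 2401 + 4096 = 6514  — 6514 repeats.
That took 5 steps.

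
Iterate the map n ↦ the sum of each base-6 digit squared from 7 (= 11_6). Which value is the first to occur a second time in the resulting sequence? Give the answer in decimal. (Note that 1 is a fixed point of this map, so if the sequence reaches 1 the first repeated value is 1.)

20

7 = (1,1)_6 → 1² + 1² = 2
2 = (2)_6 → 2² = 4
4 = (4)_6 → 4² = 16
16 = (2,4)_6 → 2² + 4² = 20
20 = (3,2)_6 → 3² + 2² = 13
13 = (2,1)_6 → 2² + 1² = 5
5 = (5)_6 → 5² = 25
25 = (4,1)_6 → 4² + 1² = 17
17 = (2,5)_6 → 2² + 5² = 29
29 = (4,5)_6 → 4² + 5² = 41
41 = (1,0,5)_6 → 1² + 0² + 5² = 26
26 = (4,2)_6 → 4² + 2² = 20  — 20 already appeared earlier.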